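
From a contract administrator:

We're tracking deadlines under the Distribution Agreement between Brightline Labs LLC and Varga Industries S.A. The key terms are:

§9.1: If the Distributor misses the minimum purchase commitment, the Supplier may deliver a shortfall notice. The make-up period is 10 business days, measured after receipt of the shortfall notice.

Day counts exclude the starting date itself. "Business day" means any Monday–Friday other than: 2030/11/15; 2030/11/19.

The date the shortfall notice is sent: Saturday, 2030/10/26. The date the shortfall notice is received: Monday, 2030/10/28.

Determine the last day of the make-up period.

From Monday, 2030/10/28, 10 business days (Oct 29, Oct 30, Oct 31, Nov 1, Nov 4, Nov 5, Nov 6, Nov 7, Nov 8, Nov 11, skipping weekends) brings us to Monday, 2030/11/11, which is the last day of the make-up period.

2030/11/11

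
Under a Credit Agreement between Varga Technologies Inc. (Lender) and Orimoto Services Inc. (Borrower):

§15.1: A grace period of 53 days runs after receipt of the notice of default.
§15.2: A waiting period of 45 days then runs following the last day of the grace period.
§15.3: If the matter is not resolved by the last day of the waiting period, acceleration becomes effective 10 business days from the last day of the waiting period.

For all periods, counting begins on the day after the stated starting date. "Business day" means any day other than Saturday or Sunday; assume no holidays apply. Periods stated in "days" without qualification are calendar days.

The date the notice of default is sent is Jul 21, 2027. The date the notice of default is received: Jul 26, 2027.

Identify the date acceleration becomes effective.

Adding 53 calendar days to Jul 26, 2027 gives Sep 17, 2027, which is the last day of the grace period.
The last day of the waiting period: 45 calendar days after Sep 17, 2027 is Nov 1, 2027.
From Monday, Nov 1, 2027, 10 business days (Nov 2, Nov 3, Nov 4, Nov 5, Nov 8, Nov 9, Nov 10, Nov 11, Nov 12, Nov 15, skipping weekends) brings us to Monday, Nov 15, 2027, which is the date acceleration becomes effective.

Nov 15, 2027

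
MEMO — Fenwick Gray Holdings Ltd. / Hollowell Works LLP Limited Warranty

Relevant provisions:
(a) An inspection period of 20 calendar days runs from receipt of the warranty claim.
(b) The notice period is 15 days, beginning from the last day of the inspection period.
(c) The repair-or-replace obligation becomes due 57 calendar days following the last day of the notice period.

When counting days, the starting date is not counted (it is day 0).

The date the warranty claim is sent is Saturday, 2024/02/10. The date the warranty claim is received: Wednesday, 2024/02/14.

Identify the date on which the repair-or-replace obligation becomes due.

Adding 20 calendar days to 2024/02/14 gives 2024/03/05, which is the last day of the inspection period.
The last day of the notice period: 15 calendar days after 2024/03/05 is 2024/03/20.
The date on which the repair-or-replace obligation becomes due: 57 calendar days after 2024/03/20 is 2024/05/16.

2024/05/16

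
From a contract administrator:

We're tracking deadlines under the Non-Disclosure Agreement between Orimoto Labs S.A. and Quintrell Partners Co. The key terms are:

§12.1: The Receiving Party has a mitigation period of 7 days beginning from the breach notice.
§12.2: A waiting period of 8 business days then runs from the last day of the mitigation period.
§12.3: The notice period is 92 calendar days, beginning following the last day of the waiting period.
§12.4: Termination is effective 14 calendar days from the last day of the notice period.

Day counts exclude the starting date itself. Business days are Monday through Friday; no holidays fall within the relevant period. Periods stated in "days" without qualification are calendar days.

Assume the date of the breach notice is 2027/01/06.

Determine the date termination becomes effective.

The last day of the mitigation period: 7 calendar days after 2027/01/06 is 2027/01/13.
The last day of the waiting period: 8 business days after Wednesday, 2027/01/13, skipping weekends — Jan 14, Jan 15, Jan 18, Jan 19, Jan 20, Jan 21, Jan 22, Jan 25 — lands on Monday, 2027/01/25.
The last day of the notice period: 92 calendar days after 2027/01/25 is 2027/04/27.
The date termination becomes effective: 14 calendar days after 2027/04/27 is 2027/05/11.

2027/05/11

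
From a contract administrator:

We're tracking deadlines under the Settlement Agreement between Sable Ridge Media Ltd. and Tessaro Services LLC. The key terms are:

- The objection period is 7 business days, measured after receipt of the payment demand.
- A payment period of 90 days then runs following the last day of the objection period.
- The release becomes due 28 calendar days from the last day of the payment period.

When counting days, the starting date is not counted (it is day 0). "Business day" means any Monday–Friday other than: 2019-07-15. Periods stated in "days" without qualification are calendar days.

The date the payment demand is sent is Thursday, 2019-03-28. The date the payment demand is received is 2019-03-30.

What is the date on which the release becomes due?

2019-08-05

From Saturday, 2019-03-30, 7 business days (Apr 1, Apr 2, Apr 3, Apr 4, Apr 5, Apr 8, Apr 9, skipping weekends) brings us to Tuesday, 2019-04-09, which is the last day of the objection period.
The last day of the payment period: 90 calendar days after 2019-04-09 is 2019-07-08.
The date on which the release becomes due: 28 calendar days after 2019-07-08 is 2019-08-05.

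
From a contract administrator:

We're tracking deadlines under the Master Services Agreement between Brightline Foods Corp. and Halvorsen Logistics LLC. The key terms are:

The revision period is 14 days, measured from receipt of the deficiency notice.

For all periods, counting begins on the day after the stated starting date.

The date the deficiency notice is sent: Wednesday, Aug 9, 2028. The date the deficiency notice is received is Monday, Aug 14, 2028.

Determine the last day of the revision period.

Aug 28, 2028

The last day of the revision period: 14 calendar days after Aug 14, 2028 is Aug 28, 2028.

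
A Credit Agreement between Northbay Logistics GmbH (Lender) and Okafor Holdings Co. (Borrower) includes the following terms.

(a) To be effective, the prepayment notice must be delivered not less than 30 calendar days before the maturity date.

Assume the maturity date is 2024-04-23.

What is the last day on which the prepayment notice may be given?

Counting back 30 calendar days from 2024-04-23 gives 2024-03-24.

2024-03-24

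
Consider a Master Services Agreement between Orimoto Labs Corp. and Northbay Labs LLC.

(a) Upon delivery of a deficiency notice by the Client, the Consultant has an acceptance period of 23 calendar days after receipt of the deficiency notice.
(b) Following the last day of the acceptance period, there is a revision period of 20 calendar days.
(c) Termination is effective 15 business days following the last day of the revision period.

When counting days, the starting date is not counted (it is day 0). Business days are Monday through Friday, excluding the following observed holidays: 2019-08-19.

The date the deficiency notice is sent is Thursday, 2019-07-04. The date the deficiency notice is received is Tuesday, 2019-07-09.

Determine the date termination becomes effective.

The last day of the acceptance period: 2019-07-09 + 23 days = 2019-08-01.
Adding 20 calendar days to 2019-08-01 gives 2019-08-21, which is the last day of the revision period.
The date termination becomes effective: 15 business days after Wednesday, 2019-08-21, skipping weekends — Aug 22, Aug 23, Aug 26, Aug 27, …, Sep 9, Sep 10, Sep 11 — lands on Wednesday, 2019-09-11.

2019-09-11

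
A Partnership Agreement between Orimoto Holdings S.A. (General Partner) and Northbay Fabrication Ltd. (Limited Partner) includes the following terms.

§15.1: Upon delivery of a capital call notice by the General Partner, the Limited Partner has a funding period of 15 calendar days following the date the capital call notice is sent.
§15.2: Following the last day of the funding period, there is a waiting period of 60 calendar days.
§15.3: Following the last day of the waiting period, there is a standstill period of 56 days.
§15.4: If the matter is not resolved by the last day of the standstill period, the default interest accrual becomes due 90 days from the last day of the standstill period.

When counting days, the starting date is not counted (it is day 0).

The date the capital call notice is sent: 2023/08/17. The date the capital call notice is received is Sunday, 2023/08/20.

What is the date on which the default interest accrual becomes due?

The last day of the funding period: 2023/08/17 + 15 days = 2023/09/01.
The last day of the waiting period: 2023/09/01 + 60 days = 2023/10/31.
The last day of the standstill period: 56 calendar days after 2023/10/31 is 2023/12/26.
Adding 90 calendar days to 2023/12/26 gives 2024/03/25, which is the date on which the default interest accrual becomes due.

2024/03/25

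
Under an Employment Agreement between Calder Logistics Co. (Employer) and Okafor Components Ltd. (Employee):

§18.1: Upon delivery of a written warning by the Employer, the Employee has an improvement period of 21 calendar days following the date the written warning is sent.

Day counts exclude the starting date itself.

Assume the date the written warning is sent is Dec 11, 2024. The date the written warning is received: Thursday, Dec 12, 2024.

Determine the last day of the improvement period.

Jan 1, 2025

The last day of the improvement period: 21 calendar days after Dec 11, 2024 is Jan 1, 2025.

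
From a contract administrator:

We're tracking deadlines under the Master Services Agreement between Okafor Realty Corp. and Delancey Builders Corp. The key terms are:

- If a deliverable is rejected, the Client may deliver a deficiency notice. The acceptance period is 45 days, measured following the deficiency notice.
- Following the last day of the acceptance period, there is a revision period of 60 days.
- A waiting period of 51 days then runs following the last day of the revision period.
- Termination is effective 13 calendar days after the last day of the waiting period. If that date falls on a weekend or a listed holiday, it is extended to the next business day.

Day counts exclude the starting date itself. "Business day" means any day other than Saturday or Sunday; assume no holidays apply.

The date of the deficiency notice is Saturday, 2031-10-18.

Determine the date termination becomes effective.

2032-04-05

Adding 45 calendar days to 2031-10-18 gives 2031-12-02, which is the last day of the acceptance period.
Adding 60 calendar days to 2031-12-02 gives 2032-01-31, which is the last day of the revision period.
Adding 51 calendar days to 2032-01-31 gives 2032-03-22, which is the last day of the waiting period.
The date termination becomes effective: 2032-03-22 + 13 days = 2032-04-04. That falls on a Sunday, so it rolls to the next business day, Monday, 2032-04-05.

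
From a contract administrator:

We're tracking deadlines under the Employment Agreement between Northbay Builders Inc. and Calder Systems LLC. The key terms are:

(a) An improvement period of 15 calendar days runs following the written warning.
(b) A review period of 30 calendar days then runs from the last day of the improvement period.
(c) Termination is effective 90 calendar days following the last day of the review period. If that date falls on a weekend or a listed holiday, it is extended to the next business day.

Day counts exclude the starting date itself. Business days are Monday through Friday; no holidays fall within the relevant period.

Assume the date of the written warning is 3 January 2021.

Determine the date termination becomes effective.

The last day of the improvement period: 15 calendar days after 3 January 2021 is 18 January 2021.
The last day of the review period: 30 calendar days after 18 January 2021 is 17 February 2021.
The date termination becomes effective: 17 February 2021 + 90 days = 18 May 2021. 18 May 2021 is a Tuesday, so no roll-forward applies.

18 May 2021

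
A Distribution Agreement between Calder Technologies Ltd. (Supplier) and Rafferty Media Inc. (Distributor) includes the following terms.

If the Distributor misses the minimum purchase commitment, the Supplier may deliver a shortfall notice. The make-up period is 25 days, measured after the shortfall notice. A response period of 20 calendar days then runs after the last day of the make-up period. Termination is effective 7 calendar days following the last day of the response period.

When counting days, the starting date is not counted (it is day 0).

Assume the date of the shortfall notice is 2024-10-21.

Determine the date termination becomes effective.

2024-12-12

The last day of the make-up period: 25 calendar days after 2024-10-21 is 2024-11-15.
The last day of the response period: 20 calendar days after 2024-11-15 is 2024-12-05.
The date termination becomes effective: 2024-12-05 + 7 days = 2024-12-12.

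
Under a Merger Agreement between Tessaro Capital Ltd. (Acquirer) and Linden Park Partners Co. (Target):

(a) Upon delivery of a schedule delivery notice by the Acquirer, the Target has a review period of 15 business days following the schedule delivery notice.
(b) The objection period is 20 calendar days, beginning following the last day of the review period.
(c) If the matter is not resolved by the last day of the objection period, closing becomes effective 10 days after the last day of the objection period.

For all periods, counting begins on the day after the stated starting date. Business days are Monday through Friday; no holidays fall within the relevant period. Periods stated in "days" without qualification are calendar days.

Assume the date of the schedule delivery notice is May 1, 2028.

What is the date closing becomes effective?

Jun 21, 2028

From Monday, May 1, 2028, 15 business days (May 2, May 3, May 4, May 5, …, May 18, May 19, May 22, skipping weekends) brings us to Monday, May 22, 2028, which is the last day of the review period.
The last day of the objection period: May 22, 2028 + 20 days = Jun 11, 2028.
The date closing becomes effective: Jun 11, 2028 + 10 days = Jun 21, 2028.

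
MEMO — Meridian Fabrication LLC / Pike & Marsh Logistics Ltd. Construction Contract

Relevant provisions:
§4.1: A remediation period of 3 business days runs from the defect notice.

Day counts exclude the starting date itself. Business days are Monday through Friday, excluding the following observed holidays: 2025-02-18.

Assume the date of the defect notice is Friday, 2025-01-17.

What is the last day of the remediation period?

2025-01-22

From Friday, 2025-01-17, 3 business days (Jan 20, Jan 21, Jan 22, skipping weekends) brings us to Wednesday, 2025-01-22, which is the last day of the remediation period.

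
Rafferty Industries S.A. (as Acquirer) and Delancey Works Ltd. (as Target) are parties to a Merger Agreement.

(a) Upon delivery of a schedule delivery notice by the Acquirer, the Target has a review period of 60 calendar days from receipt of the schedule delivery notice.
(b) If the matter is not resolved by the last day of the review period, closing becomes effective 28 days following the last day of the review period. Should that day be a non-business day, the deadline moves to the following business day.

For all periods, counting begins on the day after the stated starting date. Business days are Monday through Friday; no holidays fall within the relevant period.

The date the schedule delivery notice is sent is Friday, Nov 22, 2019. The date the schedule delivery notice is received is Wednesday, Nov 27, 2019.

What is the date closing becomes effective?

Adding 60 calendar days to Nov 27, 2019 gives Jan 26, 2020, which is the last day of the review period.
The date closing becomes effective: 28 calendar days after Jan 26, 2020 is Feb 23, 2020. That falls on a Sunday, so it rolls to the next business day, Monday, Feb 24, 2020.

Feb 24, 2020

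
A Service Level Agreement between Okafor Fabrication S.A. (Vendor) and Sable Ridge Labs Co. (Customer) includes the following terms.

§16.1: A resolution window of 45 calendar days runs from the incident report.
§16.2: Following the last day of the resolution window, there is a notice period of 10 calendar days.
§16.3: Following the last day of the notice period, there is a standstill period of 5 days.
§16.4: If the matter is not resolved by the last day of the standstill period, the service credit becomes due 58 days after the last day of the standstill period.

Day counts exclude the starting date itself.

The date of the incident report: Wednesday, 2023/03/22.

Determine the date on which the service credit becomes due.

2023/07/18

Adding 45 calendar days to 2023/03/22 gives 2023/05/06, which is the last day of the resolution window.
The last day of the notice period: 10 calendar days after 2023/05/06 is 2023/05/16.
The last day of the standstill period: 5 calendar days after 2023/05/16 is 2023/05/21.
The date on which the service credit becomes due: 2023/05/21 + 58 days = 2023/07/18.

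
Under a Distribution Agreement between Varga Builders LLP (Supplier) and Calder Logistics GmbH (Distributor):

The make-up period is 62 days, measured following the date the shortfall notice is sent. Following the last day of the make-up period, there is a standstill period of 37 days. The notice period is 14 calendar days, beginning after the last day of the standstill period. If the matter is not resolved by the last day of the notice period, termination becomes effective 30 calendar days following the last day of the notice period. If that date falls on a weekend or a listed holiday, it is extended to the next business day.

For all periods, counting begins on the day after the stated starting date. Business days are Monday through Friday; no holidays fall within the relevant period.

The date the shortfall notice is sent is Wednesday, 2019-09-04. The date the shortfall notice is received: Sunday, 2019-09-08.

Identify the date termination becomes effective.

The last day of the make-up period: 62 calendar days after 2019-09-04 is 2019-11-05.
The last day of the standstill period: 37 calendar days after 2019-11-05 is 2019-12-12.
The last day of the notice period: 2019-12-12 + 14 days = 2019-12-26.
Adding 30 calendar days to 2019-12-26 gives 2020-01-25, which is the date termination becomes effective. That falls on a Saturday, so it rolls to the next business day, Monday, 2020-01-27.

2020-01-27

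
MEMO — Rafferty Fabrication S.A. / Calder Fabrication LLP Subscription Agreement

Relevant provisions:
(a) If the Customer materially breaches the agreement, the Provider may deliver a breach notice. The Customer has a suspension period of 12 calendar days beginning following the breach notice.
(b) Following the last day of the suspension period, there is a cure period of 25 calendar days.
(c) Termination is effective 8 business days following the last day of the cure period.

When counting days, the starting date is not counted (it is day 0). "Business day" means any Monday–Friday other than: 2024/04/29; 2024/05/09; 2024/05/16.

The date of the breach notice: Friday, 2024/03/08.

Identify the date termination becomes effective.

The last day of the suspension period: 12 calendar days after 2024/03/08 is 2024/03/20.
Adding 25 calendar days to 2024/03/20 gives 2024/04/14, which is the last day of the cure period.
From Sunday, 2024/04/14, 8 business days (Apr 15, Apr 16, Apr 17, Apr 18, Apr 19, Apr 22, Apr 23, Apr 24, skipping weekends) brings us to Wednesday, 2024/04/24, which is the date termination becomes effective.

2024/04/24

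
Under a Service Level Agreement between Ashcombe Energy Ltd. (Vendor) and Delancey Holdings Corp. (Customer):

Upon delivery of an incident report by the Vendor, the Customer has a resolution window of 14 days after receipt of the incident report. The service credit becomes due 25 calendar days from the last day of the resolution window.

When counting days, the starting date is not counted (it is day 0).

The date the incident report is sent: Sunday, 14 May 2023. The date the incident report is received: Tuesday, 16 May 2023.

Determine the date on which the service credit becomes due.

24 June 2023

The last day of the resolution window: 14 calendar days after 16 May 2023 is 30 May 2023.
The date on which the service credit becomes due: 25 calendar days after 30 May 2023 is 24 June 2023.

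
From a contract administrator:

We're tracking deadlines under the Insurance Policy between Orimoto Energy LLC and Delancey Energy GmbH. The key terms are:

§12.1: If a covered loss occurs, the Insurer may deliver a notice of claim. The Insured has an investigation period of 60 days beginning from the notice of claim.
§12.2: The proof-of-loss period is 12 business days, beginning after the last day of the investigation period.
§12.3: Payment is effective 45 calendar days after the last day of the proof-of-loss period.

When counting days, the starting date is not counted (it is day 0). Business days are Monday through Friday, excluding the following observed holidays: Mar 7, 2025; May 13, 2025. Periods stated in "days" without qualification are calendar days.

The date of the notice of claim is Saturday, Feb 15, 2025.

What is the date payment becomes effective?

Jun 16, 2025

The last day of the investigation period: Feb 15, 2025 + 60 days = Apr 16, 2025.
The last day of the proof-of-loss period: 12 business days after Wednesday, Apr 16, 2025, skipping weekends — Apr 17, Apr 18, Apr 21, Apr 22, …, Apr 30, May 1, May 2 — lands on Friday, May 2, 2025.
Adding 45 calendar days to May 2, 2025 gives Jun 16, 2025, which is the date payment becomes effective.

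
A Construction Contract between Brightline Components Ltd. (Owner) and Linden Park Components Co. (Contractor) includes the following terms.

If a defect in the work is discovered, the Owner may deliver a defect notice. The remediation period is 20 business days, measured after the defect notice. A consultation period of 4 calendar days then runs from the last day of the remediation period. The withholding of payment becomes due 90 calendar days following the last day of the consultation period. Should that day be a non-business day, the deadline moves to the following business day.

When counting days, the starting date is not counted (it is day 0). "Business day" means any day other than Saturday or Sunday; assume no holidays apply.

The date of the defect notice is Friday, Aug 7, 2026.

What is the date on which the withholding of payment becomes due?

The last day of the remediation period: 20 business days after Friday, Aug 7, 2026, skipping weekends — Aug 10, Aug 11, Aug 12, Aug 13, …, Sep 2, Sep 3, Sep 4 — lands on Friday, Sep 4, 2026.
The last day of the consultation period: Sep 4, 2026 + 4 days = Sep 8, 2026.
Adding 90 calendar days to Sep 8, 2026 gives Dec 7, 2026, which is the date on which the withholding of payment becomes due. Dec 7, 2026 is a Monday, so no roll-forward applies.

Dec 7, 2026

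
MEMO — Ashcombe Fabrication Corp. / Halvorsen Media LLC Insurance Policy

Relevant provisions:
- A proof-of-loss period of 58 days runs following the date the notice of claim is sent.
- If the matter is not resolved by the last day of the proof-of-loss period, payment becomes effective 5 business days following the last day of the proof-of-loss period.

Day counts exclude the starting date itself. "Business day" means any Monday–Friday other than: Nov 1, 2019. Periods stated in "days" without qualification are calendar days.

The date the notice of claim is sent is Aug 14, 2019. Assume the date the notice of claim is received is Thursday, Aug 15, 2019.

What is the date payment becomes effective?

The last day of the proof-of-loss period: Aug 14, 2019 + 58 days = Oct 11, 2019.
From Friday, Oct 11, 2019, 5 business days (Oct 14, Oct 15, Oct 16, Oct 17, Oct 18, skipping weekends) brings us to Friday, Oct 18, 2019, which is the date payment becomes effective.

Oct 18, 2019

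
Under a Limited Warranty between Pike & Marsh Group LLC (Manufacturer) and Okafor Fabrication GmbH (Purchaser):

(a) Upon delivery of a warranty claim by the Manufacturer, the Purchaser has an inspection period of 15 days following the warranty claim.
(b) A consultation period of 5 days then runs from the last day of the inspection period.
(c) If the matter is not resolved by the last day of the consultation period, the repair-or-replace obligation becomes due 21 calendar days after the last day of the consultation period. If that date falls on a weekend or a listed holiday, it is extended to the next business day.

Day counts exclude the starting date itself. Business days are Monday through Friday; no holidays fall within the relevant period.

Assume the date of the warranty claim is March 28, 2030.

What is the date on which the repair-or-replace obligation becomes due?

May 8, 2030

The last day of the inspection period: 15 calendar days after March 28, 2030 is April 12, 2030.
Adding 5 calendar days to April 12, 2030 gives April 17, 2030, which is the last day of the consultation period.
The date on which the repair-or-replace obligation becomes due: April 17, 2030 + 21 days = May 8, 2030. May 8, 2030 is a Wednesday, so no roll-forward applies.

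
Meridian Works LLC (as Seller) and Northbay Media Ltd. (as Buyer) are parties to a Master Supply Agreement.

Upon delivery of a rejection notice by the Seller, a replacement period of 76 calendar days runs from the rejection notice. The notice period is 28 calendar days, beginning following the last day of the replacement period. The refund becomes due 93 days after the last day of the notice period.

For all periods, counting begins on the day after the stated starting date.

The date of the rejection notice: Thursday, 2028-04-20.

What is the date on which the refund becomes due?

The last day of the replacement period: 2028-04-20 + 76 days = 2028-07-05.
The last day of the notice period: 2028-07-05 + 28 days = 2028-08-02.
The date on which the refund becomes due: 2028-08-02 + 93 days = 2028-11-03.

2028-11-03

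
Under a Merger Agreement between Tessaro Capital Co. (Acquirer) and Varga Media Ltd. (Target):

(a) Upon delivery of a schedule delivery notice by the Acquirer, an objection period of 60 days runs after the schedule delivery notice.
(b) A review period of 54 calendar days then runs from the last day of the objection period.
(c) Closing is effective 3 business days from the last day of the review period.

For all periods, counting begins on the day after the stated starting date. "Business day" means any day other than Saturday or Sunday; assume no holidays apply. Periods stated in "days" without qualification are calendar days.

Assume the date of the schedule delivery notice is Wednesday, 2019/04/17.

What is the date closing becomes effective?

2019/08/14

Adding 60 calendar days to 2019/04/17 gives 2019/06/16, which is the last day of the objection period.
The last day of the review period: 54 calendar days after 2019/06/16 is 2019/08/09.
The date closing becomes effective: counting 3 business days from Friday, 2019/08/09 (Aug 12, Aug 13, Aug 14, skipping weekends) reaches Wednesday, 2019/08/14.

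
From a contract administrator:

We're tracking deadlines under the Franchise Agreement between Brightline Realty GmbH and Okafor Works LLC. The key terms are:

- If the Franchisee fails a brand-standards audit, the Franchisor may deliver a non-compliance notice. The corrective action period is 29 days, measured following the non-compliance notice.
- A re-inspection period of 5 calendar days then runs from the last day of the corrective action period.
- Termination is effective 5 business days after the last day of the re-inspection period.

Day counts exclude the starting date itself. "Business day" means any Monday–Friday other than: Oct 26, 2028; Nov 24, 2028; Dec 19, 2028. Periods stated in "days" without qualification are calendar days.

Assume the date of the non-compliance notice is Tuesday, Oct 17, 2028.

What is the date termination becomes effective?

Nov 28, 2028

The last day of the corrective action period: Oct 17, 2028 + 29 days = Nov 15, 2028.
Adding 5 calendar days to Nov 15, 2028 gives Nov 20, 2028, which is the last day of the re-inspection period.
The date termination becomes effective: 5 business days after Monday, Nov 20, 2028, skipping weekends and the listed holiday on Nov 24 — Nov 21, Nov 22, Nov 23, Nov 27, Nov 28 — lands on Tuesday, Nov 28, 2028.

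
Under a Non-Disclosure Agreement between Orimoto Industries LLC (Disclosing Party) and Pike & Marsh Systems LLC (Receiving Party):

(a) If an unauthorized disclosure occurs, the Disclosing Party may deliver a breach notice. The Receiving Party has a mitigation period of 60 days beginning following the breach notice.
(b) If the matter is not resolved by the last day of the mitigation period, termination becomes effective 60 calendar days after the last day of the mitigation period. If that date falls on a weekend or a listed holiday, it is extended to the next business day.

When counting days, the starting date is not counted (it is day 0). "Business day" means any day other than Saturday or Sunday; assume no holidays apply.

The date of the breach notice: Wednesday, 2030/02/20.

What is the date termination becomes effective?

Adding 60 calendar days to 2030/02/20 gives 2030/04/21, which is the last day of the mitigation period.
The date termination becomes effective: 2030/04/21 + 60 days = 2030/06/20. 2030/06/20 is a Thursday, so no roll-forward applies.

2030/06/20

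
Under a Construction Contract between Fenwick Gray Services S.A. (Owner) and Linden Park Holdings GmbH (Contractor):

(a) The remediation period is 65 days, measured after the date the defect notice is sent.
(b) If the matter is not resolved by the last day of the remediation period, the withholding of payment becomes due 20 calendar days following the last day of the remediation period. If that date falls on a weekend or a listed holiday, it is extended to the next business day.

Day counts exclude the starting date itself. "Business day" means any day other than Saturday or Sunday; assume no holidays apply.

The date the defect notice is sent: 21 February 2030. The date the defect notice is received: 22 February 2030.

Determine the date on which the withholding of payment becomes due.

17 May 2030

The last day of the remediation period: 21 February 2030 + 65 days = 27 April 2030.
The date on which the withholding of payment becomes due: 27 April 2030 + 20 days = 17 May 2030. 17 May 2030 is a Friday, so no roll-forward applies.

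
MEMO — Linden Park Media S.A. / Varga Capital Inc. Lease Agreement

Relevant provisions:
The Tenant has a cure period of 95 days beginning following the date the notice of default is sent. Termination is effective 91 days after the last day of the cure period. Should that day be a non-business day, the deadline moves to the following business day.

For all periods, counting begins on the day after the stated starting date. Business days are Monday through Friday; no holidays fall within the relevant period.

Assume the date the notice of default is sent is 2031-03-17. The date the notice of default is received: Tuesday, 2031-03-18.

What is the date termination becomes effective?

The last day of the cure period: 2031-03-17 + 95 days = 2031-06-20.
Adding 91 calendar days to 2031-06-20 gives 2031-09-19, which is the date termination becomes effective. 2031-09-19 is a Friday, so no roll-forward applies.

2031-09-19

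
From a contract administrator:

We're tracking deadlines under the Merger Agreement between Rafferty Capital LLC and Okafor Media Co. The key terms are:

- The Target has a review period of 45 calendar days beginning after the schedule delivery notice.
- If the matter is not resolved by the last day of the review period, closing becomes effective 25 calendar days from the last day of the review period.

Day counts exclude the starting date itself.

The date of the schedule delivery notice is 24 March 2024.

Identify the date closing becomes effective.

The last day of the review period: 24 March 2024 + 45 days = 8 May 2024.
The date closing becomes effective: 25 calendar days after 8 May 2024 is 2 June 2024.

2 June 2024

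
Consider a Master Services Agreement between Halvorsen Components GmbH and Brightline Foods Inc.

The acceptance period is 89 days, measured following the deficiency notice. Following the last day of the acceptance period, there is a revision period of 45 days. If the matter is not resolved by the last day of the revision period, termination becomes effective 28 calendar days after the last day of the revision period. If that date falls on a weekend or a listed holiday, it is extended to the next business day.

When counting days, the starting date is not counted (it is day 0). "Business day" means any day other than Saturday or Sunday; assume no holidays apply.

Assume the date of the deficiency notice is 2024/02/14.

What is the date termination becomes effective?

Adding 89 calendar days to 2024/02/14 gives 2024/05/13, which is the last day of the acceptance period.
The last day of the revision period: 2024/05/13 + 45 days = 2024/06/27.
The date termination becomes effective: 2024/06/27 + 28 days = 2024/07/25. 2024/07/25 is a Thursday, so no roll-forward applies.

2024/07/25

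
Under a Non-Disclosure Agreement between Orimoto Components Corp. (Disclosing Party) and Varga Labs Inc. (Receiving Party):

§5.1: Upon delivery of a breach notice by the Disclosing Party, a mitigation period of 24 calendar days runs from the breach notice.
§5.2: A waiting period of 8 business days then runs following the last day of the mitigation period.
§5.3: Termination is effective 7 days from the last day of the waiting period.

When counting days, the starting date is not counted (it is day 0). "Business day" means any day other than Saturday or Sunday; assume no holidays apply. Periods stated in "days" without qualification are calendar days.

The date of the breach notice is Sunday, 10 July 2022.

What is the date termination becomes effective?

22 August 2022

Adding 24 calendar days to 10 July 2022 gives 3 August 2022, which is the last day of the mitigation period.
From Wednesday, 3 August 2022, 8 business days (Aug 4, Aug 5, Aug 8, Aug 9, Aug 10, Aug 11, Aug 12, Aug 15, skipping weekends) brings us to Monday, 15 August 2022, which is the last day of the waiting period.
The date termination becomes effective: 7 calendar days after 15 August 2022 is 22 August 2022.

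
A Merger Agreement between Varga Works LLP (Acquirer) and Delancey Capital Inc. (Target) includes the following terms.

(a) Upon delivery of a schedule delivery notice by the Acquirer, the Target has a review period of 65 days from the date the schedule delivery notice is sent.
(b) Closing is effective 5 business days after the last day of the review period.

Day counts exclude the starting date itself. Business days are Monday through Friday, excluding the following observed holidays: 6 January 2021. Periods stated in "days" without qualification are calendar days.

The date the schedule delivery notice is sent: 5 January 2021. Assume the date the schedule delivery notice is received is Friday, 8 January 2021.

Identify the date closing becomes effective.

The last day of the review period: 5 January 2021 + 65 days = 11 March 2021.
The date closing becomes effective: 5 business days after Thursday, 11 March 2021, skipping weekends — Mar 12, Mar 15, Mar 16, Mar 17, Mar 18 — lands on Thursday, 18 March 2021.

18 March 2021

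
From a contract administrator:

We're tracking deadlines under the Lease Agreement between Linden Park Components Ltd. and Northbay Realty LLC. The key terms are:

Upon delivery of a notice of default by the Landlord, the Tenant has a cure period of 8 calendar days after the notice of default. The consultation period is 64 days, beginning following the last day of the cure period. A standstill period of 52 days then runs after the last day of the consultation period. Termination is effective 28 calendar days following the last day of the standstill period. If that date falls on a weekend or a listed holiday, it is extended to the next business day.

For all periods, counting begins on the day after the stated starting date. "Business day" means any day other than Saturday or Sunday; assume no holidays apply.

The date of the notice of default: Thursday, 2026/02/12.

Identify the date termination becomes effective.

2026/07/14

The last day of the cure period: 8 calendar days after 2026/02/12 is 2026/02/20.
The last day of the consultation period: 2026/02/20 + 64 days = 2026/04/25.
The last day of the standstill period: 2026/04/25 + 52 days = 2026/06/16.
The date termination becomes effective: 2026/06/16 + 28 days = 2026/07/14. 2026/07/14 is a Tuesday, so no roll-forward applies.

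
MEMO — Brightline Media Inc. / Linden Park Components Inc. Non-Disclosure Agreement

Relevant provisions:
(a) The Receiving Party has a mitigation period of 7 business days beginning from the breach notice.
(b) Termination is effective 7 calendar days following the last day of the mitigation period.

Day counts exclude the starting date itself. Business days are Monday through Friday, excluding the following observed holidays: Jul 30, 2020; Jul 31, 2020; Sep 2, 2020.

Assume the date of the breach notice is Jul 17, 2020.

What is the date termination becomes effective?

Aug 4, 2020

From Friday, Jul 17, 2020, 7 business days (Jul 20, Jul 21, Jul 22, Jul 23, Jul 24, Jul 27, Jul 28, skipping weekends) brings us to Tuesday, Jul 28, 2020, which is the last day of the mitigation period.
The date termination becomes effective: Jul 28, 2020 + 7 days = Aug 4, 2020.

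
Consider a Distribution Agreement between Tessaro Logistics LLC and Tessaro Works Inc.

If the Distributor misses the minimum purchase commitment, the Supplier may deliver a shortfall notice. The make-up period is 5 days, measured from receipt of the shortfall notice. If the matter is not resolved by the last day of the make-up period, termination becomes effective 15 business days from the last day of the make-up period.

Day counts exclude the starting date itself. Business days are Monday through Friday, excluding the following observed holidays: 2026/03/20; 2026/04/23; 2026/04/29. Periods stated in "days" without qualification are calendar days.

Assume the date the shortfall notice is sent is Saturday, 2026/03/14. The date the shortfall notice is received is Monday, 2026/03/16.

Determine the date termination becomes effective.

2026/04/10

The last day of the make-up period: 2026/03/16 + 5 days = 2026/03/21.
The date termination becomes effective: 15 business days after Saturday, 2026/03/21, skipping weekends — Mar 23, Mar 24, Mar 25, Mar 26, …, Apr 8, Apr 9, Apr 10 — lands on Friday, 2026/04/10.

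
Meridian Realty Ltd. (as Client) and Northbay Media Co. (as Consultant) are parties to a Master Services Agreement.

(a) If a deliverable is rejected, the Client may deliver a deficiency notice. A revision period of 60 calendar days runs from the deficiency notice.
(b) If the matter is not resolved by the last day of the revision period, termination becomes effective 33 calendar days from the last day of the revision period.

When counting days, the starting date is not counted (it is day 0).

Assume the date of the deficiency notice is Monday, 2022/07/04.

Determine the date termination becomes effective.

The last day of the revision period: 60 calendar days after 2022/07/04 is 2022/09/02.
The date termination becomes effective: 33 calendar days after 2022/09/02 is 2022/10/05.

2022/10/05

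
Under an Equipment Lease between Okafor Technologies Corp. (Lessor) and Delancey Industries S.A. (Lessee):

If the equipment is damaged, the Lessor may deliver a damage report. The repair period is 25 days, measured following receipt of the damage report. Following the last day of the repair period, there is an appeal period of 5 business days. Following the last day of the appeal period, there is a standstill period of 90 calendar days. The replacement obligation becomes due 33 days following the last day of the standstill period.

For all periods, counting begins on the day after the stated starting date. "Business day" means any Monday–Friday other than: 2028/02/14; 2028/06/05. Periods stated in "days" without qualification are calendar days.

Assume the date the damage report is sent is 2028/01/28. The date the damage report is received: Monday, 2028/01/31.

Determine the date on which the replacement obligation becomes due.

Adding 25 calendar days to 2028/01/31 gives 2028/02/25, which is the last day of the repair period.
The last day of the appeal period: counting 5 business days from Friday, 2028/02/25 (Feb 28, Feb 29, Mar 1, Mar 2, Mar 3, skipping weekends) reaches Friday, 2028/03/03.
Adding 90 calendar days to 2028/03/03 gives 2028/06/01, which is the last day of the standstill period.
Adding 33 calendar days to 2028/06/01 gives 2028/07/04, which is the date on which the replacement obligation becomes due.

2028/07/04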